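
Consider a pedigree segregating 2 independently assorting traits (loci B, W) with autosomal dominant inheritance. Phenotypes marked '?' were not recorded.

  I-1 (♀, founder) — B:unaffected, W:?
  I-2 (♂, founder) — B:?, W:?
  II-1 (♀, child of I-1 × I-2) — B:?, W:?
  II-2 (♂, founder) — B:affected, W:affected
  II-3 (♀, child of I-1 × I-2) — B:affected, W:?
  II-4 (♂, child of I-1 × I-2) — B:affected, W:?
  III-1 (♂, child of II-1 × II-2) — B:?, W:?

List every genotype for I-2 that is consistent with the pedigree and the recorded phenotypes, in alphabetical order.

I-2 ∈ {BB WW, BB Ww, BB ww, Bb WW, Bb Ww, Bb ww}

B/I-1 un ·: bb
B/I-2 ? ·: Bb|BB
B/II-1 ? I-1×I-2: bb|Bb
B/II-2 aff ·: Bb|BB
B/II-3 aff I-1×I-2: Bb
B/II-4 aff I-1×I-2: Bb
B/III-1 ? II-1×II-2: bb|Bb|BB
⇒ B over [I-1,I-2,II-1,II-2,II-3,II-4,III-1]: 13 consistent
W/I-1 ? ·: ww|Ww|WW
W/I-2 ? ·: ww|Ww|WW
W/II-1 ? I-1×I-2: ww|Ww|WW
W/II-2 aff ·: Ww|WW
W/II-3 ? I-1×I-2: ww|Ww|WW
W/II-4 ? I-1×I-2: ww|Ww|WW
W/III-1 ? II-1×II-2: ww|Ww|WW
⇒ W over [I-1,I-2,II-1,II-2,II-3,II-4,III-1]: 243 consistent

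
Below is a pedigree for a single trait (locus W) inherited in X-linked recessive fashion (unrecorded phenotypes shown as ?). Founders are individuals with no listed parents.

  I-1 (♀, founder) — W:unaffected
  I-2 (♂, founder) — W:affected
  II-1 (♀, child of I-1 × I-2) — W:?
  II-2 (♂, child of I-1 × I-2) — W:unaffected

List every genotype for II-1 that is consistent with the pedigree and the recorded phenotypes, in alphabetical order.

W/I-1 un ·: X^WX^W|X^WX^w
W/I-2 aff ·: X^wY
W/II-1 ? I-1×I-2: X^WX^w|X^wX^w
W/II-2 un I-1×I-2: X^WY
⇒ W over [I-1,I-2,II-1,II-2]: 3 consistent

II-1 ∈ {X^WX^w, X^wX^w}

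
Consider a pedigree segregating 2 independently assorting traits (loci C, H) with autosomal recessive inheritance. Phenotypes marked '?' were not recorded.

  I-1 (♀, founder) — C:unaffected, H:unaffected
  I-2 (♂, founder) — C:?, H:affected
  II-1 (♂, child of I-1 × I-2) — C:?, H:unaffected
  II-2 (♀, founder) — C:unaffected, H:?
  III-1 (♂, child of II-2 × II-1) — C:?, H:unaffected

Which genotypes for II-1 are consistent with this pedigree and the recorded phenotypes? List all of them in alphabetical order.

C/I-1 un ·: CC|Cc
C/I-2 ? ·: CC|Cc|cc
C/II-1 ? I-1×I-2: CC|Cc|cc
C/II-2 un ·: CC|Cc
C/III-1 ? II-2×II-1: CC|Cc|cc
⇒ C over [I-1,I-2,II-1,II-2,III-1]: 43 consistent
H/I-1 un ·: HH|Hh
H/I-2 aff ·: hh
H/II-1 un I-1×I-2: Hh
H/II-2 ? ·: HH|Hh|hh
H/III-1 un II-2×II-1: HH|Hh
⇒ H over [I-1,I-2,II-1,II-2,III-1]: 10 consistent

II-1 ∈ {CC Hh, Cc Hh, cc Hh}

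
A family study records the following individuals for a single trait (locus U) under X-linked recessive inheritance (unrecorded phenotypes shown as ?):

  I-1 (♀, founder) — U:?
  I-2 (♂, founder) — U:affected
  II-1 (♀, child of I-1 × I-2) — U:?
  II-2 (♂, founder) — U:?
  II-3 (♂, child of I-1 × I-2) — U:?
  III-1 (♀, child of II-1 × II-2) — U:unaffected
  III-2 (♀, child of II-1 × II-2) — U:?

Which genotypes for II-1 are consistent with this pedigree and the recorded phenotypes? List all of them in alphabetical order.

II-1 ∈ {X^UX^u, X^uX^u}

U/I-1 ? ·: X^UX^U|X^UX^u|X^uX^u
U/I-2 aff ·: X^uY
U/II-1 ? I-1×I-2: X^UX^u|X^uX^u
U/II-2 ? ·: X^UY|X^uY
U/II-3 ? I-1×I-2: X^UY|X^uY
U/III-1 un II-1×II-2: X^UX^U|X^UX^u
U/III-2 ? II-1×II-2: X^UX^U|X^UX^u|X^uX^u
⇒ U over [I-1,I-2,II-1,II-2,II-3,III-1,III-2]: 21 consistent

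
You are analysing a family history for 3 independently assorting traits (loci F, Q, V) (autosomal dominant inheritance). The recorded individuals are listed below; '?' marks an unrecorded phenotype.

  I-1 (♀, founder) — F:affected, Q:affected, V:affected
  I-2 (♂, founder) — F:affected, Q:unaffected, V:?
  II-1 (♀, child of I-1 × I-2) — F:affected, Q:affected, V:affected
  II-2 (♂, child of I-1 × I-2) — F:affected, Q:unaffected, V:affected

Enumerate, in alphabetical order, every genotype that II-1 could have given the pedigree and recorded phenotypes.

II-1 ∈ {FF Qq VV, FF Qq Vv, Ff Qq VV, Ff Qq Vv}

F/I-1 aff ·: Ff|FF
F/I-2 aff ·: Ff|FF
F/II-1 aff I-1×I-2: Ff|FF
F/II-2 aff I-1×I-2: Ff|FF
⇒ F over [I-1,I-2,II-1,II-2]: 13 consistent
Q/I-1 aff ·: Qq
Q/I-2 un ·: qq
Q/II-1 aff I-1×I-2: Qq
Q/II-2 un I-1×I-2: qq
⇒ Q over [I-1,I-2,II-1,II-2]: 1 consistent
V/I-1 aff ·: Vv|VV
V/I-2 ? ·: vv|Vv|VV
V/II-1 aff I-1×I-2: Vv|VV
V/II-2 aff I-1×I-2: Vv|VV
⇒ V over [I-1,I-2,II-1,II-2]: 15 consistent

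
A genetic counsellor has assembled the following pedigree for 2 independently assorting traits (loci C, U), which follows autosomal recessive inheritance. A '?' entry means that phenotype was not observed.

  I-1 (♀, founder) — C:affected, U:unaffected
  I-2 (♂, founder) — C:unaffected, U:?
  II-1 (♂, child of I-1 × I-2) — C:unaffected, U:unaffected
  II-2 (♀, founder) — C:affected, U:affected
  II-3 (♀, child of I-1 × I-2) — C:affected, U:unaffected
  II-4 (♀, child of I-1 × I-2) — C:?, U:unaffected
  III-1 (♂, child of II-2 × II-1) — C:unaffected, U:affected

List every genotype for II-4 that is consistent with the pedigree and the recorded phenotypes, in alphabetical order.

II-4 ∈ {Cc UU, Cc Uu, cc UU, cc Uu}

C/I-1 aff ·: cc
C/I-2 un ·: Cc
C/II-1 un I-1×I-2: Cc
C/II-2 aff ·: cc
C/II-3 aff I-1×I-2: cc
C/II-4 ? I-1×I-2: Cc|cc
C/III-1 un II-2×II-1: Cc
⇒ C over [I-1,I-2,II-1,II-2,II-3,II-4,III-1]: 2 consistent
U/I-1 un ·: UU|Uu
U/I-2 ? ·: UU|Uu|uu
U/II-1 un I-1×I-2: Uu
U/II-2 aff ·: uu
U/II-3 un I-1×I-2: UU|Uu
U/II-4 un I-1×I-2: UU|Uu
U/III-1 aff II-2×II-1: uu
⇒ U over [I-1,I-2,II-1,II-2,II-3,II-4,III-1]: 14 consistent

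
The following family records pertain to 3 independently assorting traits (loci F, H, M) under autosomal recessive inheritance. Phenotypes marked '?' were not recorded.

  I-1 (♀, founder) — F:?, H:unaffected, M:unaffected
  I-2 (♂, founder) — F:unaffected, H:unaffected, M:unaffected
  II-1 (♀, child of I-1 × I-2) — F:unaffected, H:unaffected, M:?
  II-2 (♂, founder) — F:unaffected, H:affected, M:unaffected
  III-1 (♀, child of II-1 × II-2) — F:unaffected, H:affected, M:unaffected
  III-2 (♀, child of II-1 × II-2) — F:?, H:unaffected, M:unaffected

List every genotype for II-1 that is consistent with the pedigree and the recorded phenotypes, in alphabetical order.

F/I-1 ? ·: FF|Ff|ff
F/I-2 un ·: FF|Ff
F/II-1 un I-1×I-2: FF|Ff
F/II-2 un ·: FF|Ff
F/III-1 un II-1×II-2: FF|Ff
F/III-2 ? II-1×II-2: FF|Ff|ff
⇒ F over [I-1,I-2,II-1,II-2,III-1,III-2]: 70 consistent
H/I-1 un ·: HH|Hh
H/I-2 un ·: HH|Hh
H/II-1 un I-1×I-2: Hh
H/II-2 aff ·: hh
H/III-1 aff II-1×II-2: hh
H/III-2 un II-1×II-2: Hh
⇒ H over [I-1,I-2,II-1,II-2,III-1,III-2]: 3 consistent
M/I-1 un ·: MM|Mm
M/I-2 un ·: MM|Mm
M/II-1 ? I-1×I-2: MM|Mm|mm
M/II-2 un ·: MM|Mm
M/III-1 un II-1×II-2: MM|Mm
M/III-2 un II-1×II-2: MM|Mm
⇒ M over [I-1,I-2,II-1,II-2,III-1,III-2]: 46 consistent

II-1 ∈ {FF Hh MM, FF Hh Mm, FF Hh mm, Ff Hh MM, Ff Hh Mm, Ff Hh mm}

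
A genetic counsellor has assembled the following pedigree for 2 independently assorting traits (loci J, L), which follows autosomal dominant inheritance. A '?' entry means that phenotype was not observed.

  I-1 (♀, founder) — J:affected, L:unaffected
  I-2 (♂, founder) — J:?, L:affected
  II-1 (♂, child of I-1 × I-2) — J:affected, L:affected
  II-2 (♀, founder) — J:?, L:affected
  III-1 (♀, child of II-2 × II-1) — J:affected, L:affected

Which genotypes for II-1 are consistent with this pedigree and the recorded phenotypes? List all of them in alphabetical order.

J/I-1 aff ·: Jj|JJ
J/I-2 ? ·: jj|Jj|JJ
J/II-1 aff I-1×I-2: Jj|JJ
J/II-2 ? ·: jj|Jj|JJ
J/III-1 aff II-2×II-1: Jj|JJ
⇒ J over [I-1,I-2,II-1,II-2,III-1]: 41 consistent
L/I-1 un ·: ll
L/I-2 aff ·: Ll|LL
L/II-1 aff I-1×I-2: Ll
L/II-2 aff ·: Ll|LL
L/III-1 aff II-2×II-1: Ll|LL
⇒ L over [I-1,I-2,II-1,II-2,III-1]: 8 consistent

II-1 ∈ {JJ Ll, Jj Ll}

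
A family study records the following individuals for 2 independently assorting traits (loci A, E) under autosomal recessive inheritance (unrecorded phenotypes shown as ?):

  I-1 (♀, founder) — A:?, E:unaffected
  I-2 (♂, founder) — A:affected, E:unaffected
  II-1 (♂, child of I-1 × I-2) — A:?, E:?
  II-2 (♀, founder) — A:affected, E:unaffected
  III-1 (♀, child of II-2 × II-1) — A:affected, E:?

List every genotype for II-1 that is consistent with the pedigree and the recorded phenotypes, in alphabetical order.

II-1 ∈ {Aa EE, Aa Ee, Aa ee, aa EE, aa Ee, aa ee}

A/I-1 ? ·: AA|Aa|aa
A/I-2 aff ·: aa
A/II-1 ? I-1×I-2: Aa|aa
A/II-2 aff ·: aa
A/III-1 aff II-2×II-1: aa
⇒ A over [I-1,I-2,II-1,II-2,III-1]: 4 consistent
E/I-1 un ·: EE|Ee
E/I-2 un ·: EE|Ee
E/II-1 ? I-1×I-2: EE|Ee|ee
E/II-2 un ·: EE|Ee
E/III-1 ? II-2×II-1: EE|Ee|ee
⇒ E over [I-1,I-2,II-1,II-2,III-1]: 30 consistent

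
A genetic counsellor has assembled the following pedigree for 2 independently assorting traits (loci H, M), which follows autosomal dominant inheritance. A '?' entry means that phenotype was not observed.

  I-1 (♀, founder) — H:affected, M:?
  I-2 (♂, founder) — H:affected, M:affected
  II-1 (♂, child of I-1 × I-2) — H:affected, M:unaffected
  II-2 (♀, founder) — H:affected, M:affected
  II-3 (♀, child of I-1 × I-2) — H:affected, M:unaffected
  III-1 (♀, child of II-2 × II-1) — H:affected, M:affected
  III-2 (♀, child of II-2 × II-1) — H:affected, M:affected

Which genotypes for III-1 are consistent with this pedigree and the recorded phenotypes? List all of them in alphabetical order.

H/I-1 aff ·: Hh|HH
H/I-2 aff ·: Hh|HH
H/II-1 aff I-1×I-2: Hh|HH
H/II-2 aff ·: Hh|HH
H/II-3 aff I-1×I-2: Hh|HH
H/III-1 aff II-2×II-1: Hh|HH
H/III-2 aff II-2×II-1: Hh|HH
⇒ H over [I-1,I-2,II-1,II-2,II-3,III-1,III-2]: 83 consistent
M/I-1 ? ·: mm|Mm
M/I-2 aff ·: Mm
M/II-1 un I-1×I-2: mm
M/II-2 aff ·: Mm|MM
M/II-3 un I-1×I-2: mm
M/III-1 aff II-2×II-1: Mm
M/III-2 aff II-2×II-1: Mm
⇒ M over [I-1,I-2,II-1,II-2,II-3,III-1,III-2]: 4 consistent

III-1 ∈ {HH Mm, Hh Mm}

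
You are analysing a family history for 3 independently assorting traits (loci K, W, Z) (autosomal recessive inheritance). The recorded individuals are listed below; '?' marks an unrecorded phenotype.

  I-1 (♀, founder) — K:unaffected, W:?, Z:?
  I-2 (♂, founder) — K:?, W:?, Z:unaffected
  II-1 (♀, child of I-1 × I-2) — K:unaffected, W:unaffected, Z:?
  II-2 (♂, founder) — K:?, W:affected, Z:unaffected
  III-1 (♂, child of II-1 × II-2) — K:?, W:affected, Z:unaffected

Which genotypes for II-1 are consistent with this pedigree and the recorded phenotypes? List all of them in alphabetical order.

K/I-1 un ·: KK|Kk
K/I-2 ? ·: KK|Kk|kk
K/II-1 un I-1×I-2: KK|Kk
K/II-2 ? ·: KK|Kk|kk
K/III-1 ? II-1×II-2: KK|Kk|kk
⇒ K over [I-1,I-2,II-1,II-2,III-1]: 51 consistent
W/I-1 ? ·: WW|Ww|ww
W/I-2 ? ·: WW|Ww|ww
W/II-1 un I-1×I-2: Ww
W/II-2 aff ·: ww
W/III-1 aff II-1×II-2: ww
⇒ W over [I-1,I-2,II-1,II-2,III-1]: 7 consistent
Z/I-1 ? ·: ZZ|Zz|zz
Z/I-2 un ·: ZZ|Zz
Z/II-1 ? I-1×I-2: ZZ|Zz|zz
Z/II-2 un ·: ZZ|Zz
Z/III-1 un II-1×II-2: ZZ|Zz
⇒ Z over [I-1,I-2,II-1,II-2,III-1]: 36 consistent

II-1 ∈ {KK Ww ZZ, KK Ww Zz, KK Ww zz, Kk Ww ZZ, Kk Ww Zz, Kk Ww zz}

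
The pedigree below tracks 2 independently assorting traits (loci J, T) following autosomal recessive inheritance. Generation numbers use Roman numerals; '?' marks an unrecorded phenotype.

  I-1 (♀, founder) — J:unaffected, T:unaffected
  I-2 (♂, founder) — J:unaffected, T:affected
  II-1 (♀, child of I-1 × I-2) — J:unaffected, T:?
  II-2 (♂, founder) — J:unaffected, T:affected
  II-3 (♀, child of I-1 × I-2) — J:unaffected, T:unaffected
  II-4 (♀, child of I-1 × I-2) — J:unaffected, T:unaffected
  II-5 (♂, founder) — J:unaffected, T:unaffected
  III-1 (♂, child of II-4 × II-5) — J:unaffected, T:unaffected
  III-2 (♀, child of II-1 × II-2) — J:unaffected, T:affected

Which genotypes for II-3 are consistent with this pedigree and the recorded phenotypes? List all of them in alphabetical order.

J/I-1 un ·: JJ|Jj
J/I-2 un ·: JJ|Jj
J/II-1 un I-1×I-2: JJ|Jj
J/II-2 un ·: JJ|Jj
J/II-3 un I-1×I-2: JJ|Jj
J/II-4 un I-1×I-2: JJ|Jj
J/II-5 un ·: JJ|Jj
J/III-1 un II-4×II-5: JJ|Jj
J/III-2 un II-1×II-2: JJ|Jj
⇒ J over [I-1,I-2,II-1,II-2,II-3,II-4,II-5,III-1,III-2]: 303 consistent
T/I-1 un ·: TT|Tt
T/I-2 aff ·: tt
T/II-1 ? I-1×I-2: Tt|tt
T/II-2 aff ·: tt
T/II-3 un I-1×I-2: Tt
T/II-4 un I-1×I-2: Tt
T/II-5 un ·: TT|Tt
T/III-1 un II-4×II-5: TT|Tt
T/III-2 aff II-1×II-2: tt
⇒ T over [I-1,I-2,II-1,II-2,II-3,II-4,II-5,III-1,III-2]: 12 consistent

II-3 ∈ {JJ Tt, Jj Tt}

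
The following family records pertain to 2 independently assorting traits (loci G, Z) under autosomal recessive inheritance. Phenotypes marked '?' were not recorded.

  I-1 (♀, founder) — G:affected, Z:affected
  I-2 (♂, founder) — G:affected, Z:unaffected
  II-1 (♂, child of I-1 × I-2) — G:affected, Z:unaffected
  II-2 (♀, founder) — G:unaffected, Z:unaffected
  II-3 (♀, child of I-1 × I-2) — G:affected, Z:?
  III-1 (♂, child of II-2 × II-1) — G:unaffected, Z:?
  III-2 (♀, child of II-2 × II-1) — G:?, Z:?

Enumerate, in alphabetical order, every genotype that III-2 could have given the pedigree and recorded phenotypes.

G/I-1 aff ·: gg
G/I-2 aff ·: gg
G/II-1 aff I-1×I-2: gg
G/II-2 un ·: GG|Gg
G/II-3 aff I-1×I-2: gg
G/III-1 un II-2×II-1: Gg
G/III-2 ? II-2×II-1: Gg|gg
⇒ G over [I-1,I-2,II-1,II-2,II-3,III-1,III-2]: 3 consistent
Z/I-1 aff ·: zz
Z/I-2 un ·: ZZ|Zz
Z/II-1 un I-1×I-2: Zz
Z/II-2 un ·: ZZ|Zz
Z/II-3 ? I-1×I-2: Zz|zz
Z/III-1 ? II-2×II-1: ZZ|Zz|zz
Z/III-2 ? II-2×II-1: ZZ|Zz|zz
⇒ Z over [I-1,I-2,II-1,II-2,II-3,III-1,III-2]: 39 consistent

III-2 ∈ {Gg ZZ, Gg Zz, Gg zz, gg ZZ, gg Zz, gg zz}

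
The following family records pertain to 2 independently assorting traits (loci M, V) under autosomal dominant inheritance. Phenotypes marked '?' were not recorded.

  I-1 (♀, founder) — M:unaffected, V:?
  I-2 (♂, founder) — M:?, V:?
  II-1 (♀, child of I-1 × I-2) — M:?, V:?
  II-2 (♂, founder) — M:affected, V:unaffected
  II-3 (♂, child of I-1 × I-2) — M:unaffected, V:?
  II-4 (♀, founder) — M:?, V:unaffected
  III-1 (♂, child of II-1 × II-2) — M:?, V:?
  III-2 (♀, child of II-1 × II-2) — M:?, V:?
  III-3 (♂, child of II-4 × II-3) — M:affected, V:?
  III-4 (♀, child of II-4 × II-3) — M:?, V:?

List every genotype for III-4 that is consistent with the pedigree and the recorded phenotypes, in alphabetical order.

III-4 ∈ {Mm Vv, Mm vv, mm Vv, mm vv}

M/I-1 un ·: mm
M/I-2 ? ·: mm|Mm
M/II-1 ? I-1×I-2: mm|Mm
M/II-2 aff ·: Mm|MM
M/II-3 un I-1×I-2: mm
M/II-4 ? ·: Mm|MM
M/III-1 ? II-1×II-2: mm|Mm|MM
M/III-2 ? II-1×II-2: mm|Mm|MM
M/III-3 aff II-4×II-3: Mm
M/III-4 ? II-4×II-3: mm|Mm
⇒ M over [I-1,I-2,II-1,II-2,II-3,II-4,III-1,III-2,III-3,III-4]: 69 consistent
V/I-1 ? ·: vv|Vv|VV
V/I-2 ? ·: vv|Vv|VV
V/II-1 ? I-1×I-2: vv|Vv|VV
V/II-2 un ·: vv
V/II-3 ? I-1×I-2: vv|Vv|VV
V/II-4 un ·: vv
V/III-1 ? II-1×II-2: vv|Vv
V/III-2 ? II-1×II-2: vv|Vv
V/III-3 ? II-4×II-3: vv|Vv
V/III-4 ? II-4×II-3: vv|Vv
⇒ V over [I-1,I-2,II-1,II-2,II-3,II-4,III-1,III-2,III-3,III-4]: 170 consistent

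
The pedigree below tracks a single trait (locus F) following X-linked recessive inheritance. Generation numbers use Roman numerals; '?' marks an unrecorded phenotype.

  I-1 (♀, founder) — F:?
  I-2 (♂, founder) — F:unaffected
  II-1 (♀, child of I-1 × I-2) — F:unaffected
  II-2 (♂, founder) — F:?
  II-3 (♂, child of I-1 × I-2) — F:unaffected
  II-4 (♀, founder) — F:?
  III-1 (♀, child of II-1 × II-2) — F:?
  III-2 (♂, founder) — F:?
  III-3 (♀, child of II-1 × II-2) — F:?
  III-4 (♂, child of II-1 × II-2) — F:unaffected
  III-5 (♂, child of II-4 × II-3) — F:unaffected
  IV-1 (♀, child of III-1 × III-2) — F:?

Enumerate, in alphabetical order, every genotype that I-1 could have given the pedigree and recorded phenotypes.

F/I-1 ? ·: X^FX^F|X^FX^f
F/I-2 un ·: X^FY
F/II-1 un I-1×I-2: X^FX^F|X^FX^f
F/II-2 ? ·: X^FY|X^fY
F/II-3 un I-1×I-2: X^FY
F/II-4 ? ·: X^FX^F|X^FX^f
F/III-1 ? II-1×II-2: X^FX^F|X^FX^f|X^fX^f
F/III-2 ? ·: X^FY|X^fY
F/III-3 ? II-1×II-2: X^FX^F|X^FX^f|X^fX^f
F/III-4 un II-1×II-2: X^FY
F/III-5 un II-4×II-3: X^FY
F/IV-1 ? III-1×III-2: X^FX^F|X^FX^f|X^fX^f
⇒ F over [I-1,I-2,II-1,II-2,II-3,II-4,III-1,III-2,III-3,III-4,III-5,IV-1]: 72 consistent

I-1 ∈ {X^FX^F, X^FX^f}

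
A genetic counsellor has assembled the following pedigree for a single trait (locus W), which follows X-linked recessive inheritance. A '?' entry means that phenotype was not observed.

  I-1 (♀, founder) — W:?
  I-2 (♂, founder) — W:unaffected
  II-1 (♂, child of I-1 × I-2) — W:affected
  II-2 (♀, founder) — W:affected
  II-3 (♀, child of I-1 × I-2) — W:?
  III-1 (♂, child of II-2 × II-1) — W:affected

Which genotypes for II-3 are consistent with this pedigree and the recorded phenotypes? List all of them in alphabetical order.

II-3 ∈ {X^WX^W, X^WX^w}

W/I-1 ? ·: X^WX^w|X^wX^w
W/I-2 un ·: X^WY
W/II-1 aff I-1×I-2: X^wY
W/II-2 aff ·: X^wX^w
W/II-3 ? I-1×I-2: X^WX^W|X^WX^w
W/III-1 aff II-2×II-1: X^wY
⇒ W over [I-1,I-2,II-1,II-2,II-3,III-1]: 3 consistent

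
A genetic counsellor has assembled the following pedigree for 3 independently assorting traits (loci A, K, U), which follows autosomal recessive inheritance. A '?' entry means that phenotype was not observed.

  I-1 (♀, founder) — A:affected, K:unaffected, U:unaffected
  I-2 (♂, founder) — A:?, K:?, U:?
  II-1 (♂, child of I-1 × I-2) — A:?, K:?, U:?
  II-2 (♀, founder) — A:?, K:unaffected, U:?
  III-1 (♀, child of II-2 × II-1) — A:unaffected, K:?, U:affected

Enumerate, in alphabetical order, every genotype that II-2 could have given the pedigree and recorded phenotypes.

II-2 ∈ {AA KK Uu, AA KK uu, AA Kk Uu, AA Kk uu, Aa KK Uu, Aa KK uu, Aa Kk Uu, Aa Kk uu, aa KK Uu, aa KK uu, aa Kk Uu, aa Kk uu}

A/I-1 aff ·: aa
A/I-2 ? ·: AA|Aa|aa
A/II-1 ? I-1×I-2: Aa|aa
A/II-2 ? ·: AA|Aa|aa
A/III-1 un II-2×II-1: AA|Aa
⇒ A over [I-1,I-2,II-1,II-2,III-1]: 14 consistent
K/I-1 un ·: KK|Kk
K/I-2 ? ·: KK|Kk|kk
K/II-1 ? I-1×I-2: KK|Kk|kk
K/II-2 un ·: KK|Kk
K/III-1 ? II-2×II-1: KK|Kk|kk
⇒ K over [I-1,I-2,II-1,II-2,III-1]: 43 consistent
U/I-1 un ·: UU|Uu
U/I-2 ? ·: UU|Uu|uu
U/II-1 ? I-1×I-2: Uu|uu
U/II-2 ? ·: Uu|uu
U/III-1 aff II-2×II-1: uu
⇒ U over [I-1,I-2,II-1,II-2,III-1]: 14 consistent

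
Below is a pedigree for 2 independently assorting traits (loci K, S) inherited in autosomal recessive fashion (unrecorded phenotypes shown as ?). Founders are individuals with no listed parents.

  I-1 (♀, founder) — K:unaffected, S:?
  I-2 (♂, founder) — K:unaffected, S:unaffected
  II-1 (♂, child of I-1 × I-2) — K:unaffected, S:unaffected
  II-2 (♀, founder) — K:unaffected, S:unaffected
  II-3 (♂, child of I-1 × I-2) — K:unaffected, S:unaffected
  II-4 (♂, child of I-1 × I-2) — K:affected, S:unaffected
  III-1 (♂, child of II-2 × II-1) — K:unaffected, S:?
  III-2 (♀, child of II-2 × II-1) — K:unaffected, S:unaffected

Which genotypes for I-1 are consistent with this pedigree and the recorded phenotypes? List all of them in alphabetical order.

I-1 ∈ {Kk SS, Kk Ss, Kk ss}

K/I-1 un ·: Kk
K/I-2 un ·: Kk
K/II-1 un I-1×I-2: KK|Kk
K/II-2 un ·: KK|Kk
K/II-3 un I-1×I-2: KK|Kk
K/II-4 aff I-1×I-2: kk
K/III-1 un II-2×II-1: KK|Kk
K/III-2 un II-2×II-1: KK|Kk
⇒ K over [I-1,I-2,II-1,II-2,II-3,II-4,III-1,III-2]: 26 consistent
S/I-1 ? ·: SS|Ss|ss
S/I-2 un ·: SS|Ss
S/II-1 un I-1×I-2: SS|Ss
S/II-2 un ·: SS|Ss
S/II-3 un I-1×I-2: SS|Ss
S/II-4 un I-1×I-2: SS|Ss
S/III-1 ? II-2×II-1: SS|Ss|ss
S/III-2 un II-2×II-1: SS|Ss
⇒ S over [I-1,I-2,II-1,II-2,II-3,II-4,III-1,III-2]: 205 consistent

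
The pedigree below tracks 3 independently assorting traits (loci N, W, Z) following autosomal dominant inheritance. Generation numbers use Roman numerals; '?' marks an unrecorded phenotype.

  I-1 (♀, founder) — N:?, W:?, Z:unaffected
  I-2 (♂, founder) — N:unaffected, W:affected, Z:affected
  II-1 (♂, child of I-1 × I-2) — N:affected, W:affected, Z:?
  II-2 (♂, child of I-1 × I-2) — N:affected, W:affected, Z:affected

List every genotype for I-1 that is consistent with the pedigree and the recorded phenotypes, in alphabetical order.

I-1 ∈ {NN WW zz, NN Ww zz, NN ww zz, Nn WW zz, Nn Ww zz, Nn ww zz}

N/I-1 ? ·: Nn|NN
N/I-2 un ·: nn
N/II-1 aff I-1×I-2: Nn
N/II-2 aff I-1×I-2: Nn
⇒ N over [I-1,I-2,II-1,II-2]: 2 consistent
W/I-1 ? ·: ww|Ww|WW
W/I-2 aff ·: Ww|WW
W/II-1 aff I-1×I-2: Ww|WW
W/II-2 aff I-1×I-2: Ww|WW
⇒ W over [I-1,I-2,II-1,II-2]: 15 consistent
Z/I-1 un ·: zz
Z/I-2 aff ·: Zz|ZZ
Z/II-1 ? I-1×I-2: zz|Zz
Z/II-2 aff I-1×I-2: Zz
⇒ Z over [I-1,I-2,II-1,II-2]: 3 consistent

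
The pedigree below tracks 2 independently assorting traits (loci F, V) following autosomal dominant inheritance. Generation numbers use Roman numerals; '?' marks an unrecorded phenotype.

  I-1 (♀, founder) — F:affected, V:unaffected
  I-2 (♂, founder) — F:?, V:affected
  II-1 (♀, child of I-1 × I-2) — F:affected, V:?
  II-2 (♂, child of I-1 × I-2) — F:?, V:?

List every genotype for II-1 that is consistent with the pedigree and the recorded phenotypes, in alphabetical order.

II-1 ∈ {FF Vv, FF vv, Ff Vv, Ff vv}

F/I-1 aff ·: Ff|FF
F/I-2 ? ·: ff|Ff|FF
F/II-1 aff I-1×I-2: Ff|FF
F/II-2 ? I-1×I-2: ff|Ff|FF
⇒ F over [I-1,I-2,II-1,II-2]: 18 consistent
V/I-1 un ·: vv
V/I-2 aff ·: Vv|VV
V/II-1 ? I-1×I-2: vv|Vv
V/II-2 ? I-1×I-2: vv|Vv
⇒ V over [I-1,I-2,II-1,II-2]: 5 consistent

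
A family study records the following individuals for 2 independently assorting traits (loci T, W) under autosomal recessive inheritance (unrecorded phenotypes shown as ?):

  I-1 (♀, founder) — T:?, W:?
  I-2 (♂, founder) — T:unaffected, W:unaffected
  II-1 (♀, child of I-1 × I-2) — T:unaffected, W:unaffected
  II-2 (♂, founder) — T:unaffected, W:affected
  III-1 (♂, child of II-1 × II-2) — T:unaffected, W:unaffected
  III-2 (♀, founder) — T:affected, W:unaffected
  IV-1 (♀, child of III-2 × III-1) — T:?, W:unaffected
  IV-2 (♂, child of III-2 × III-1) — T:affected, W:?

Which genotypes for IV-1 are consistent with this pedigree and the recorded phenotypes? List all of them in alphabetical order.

T/I-1 ? ·: TT|Tt|tt
T/I-2 un ·: TT|Tt
T/II-1 un I-1×I-2: TT|Tt
T/II-2 un ·: TT|Tt
T/III-1 un II-1×II-2: Tt
T/III-2 aff ·: tt
T/IV-1 ? III-2×III-1: Tt|tt
T/IV-2 aff III-2×III-1: tt
⇒ T over [I-1,I-2,II-1,II-2,III-1,III-2,IV-1,IV-2]: 28 consistent
W/I-1 ? ·: WW|Ww|ww
W/I-2 un ·: WW|Ww
W/II-1 un I-1×I-2: WW|Ww
W/II-2 aff ·: ww
W/III-1 un II-1×II-2: Ww
W/III-2 un ·: WW|Ww
W/IV-1 un III-2×III-1: WW|Ww
W/IV-2 ? III-2×III-1: WW|Ww|ww
⇒ W over [I-1,I-2,II-1,II-2,III-1,III-2,IV-1,IV-2]: 90 consistent

IV-1 ∈ {Tt WW, Tt Ww, tt WW, tt Ww}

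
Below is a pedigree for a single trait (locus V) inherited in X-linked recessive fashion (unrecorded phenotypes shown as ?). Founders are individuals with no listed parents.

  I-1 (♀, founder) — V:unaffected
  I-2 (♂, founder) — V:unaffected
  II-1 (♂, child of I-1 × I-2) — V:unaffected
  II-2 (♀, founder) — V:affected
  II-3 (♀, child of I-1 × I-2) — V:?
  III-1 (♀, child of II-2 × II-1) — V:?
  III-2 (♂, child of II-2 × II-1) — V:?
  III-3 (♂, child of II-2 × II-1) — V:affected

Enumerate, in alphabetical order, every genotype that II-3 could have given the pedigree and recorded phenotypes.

II-3 ∈ {X^VX^V, X^VX^v}

V/I-1 un ·: X^VX^V|X^VX^v
V/I-2 un ·: X^VY
V/II-1 un I-1×I-2: X^VY
V/II-2 aff ·: X^vX^v
V/II-3 ? I-1×I-2: X^VX^V|X^VX^v
V/III-1 ? II-2×II-1: X^VX^v
V/III-2 ? II-2×II-1: X^vY
V/III-3 aff II-2×II-1: X^vY
⇒ V over [I-1,I-2,II-1,II-2,II-3,III-1,III-2,III-3]: 3 consistent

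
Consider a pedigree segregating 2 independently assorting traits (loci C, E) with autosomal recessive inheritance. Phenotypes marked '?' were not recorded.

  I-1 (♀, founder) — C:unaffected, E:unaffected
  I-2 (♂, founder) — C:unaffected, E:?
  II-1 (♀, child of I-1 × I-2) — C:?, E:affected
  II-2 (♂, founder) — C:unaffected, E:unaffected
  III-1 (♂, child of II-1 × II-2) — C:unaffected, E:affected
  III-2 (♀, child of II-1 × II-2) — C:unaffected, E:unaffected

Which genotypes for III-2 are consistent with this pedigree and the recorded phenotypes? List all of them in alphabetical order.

C/I-1 un ·: CC|Cc
C/I-2 un ·: CC|Cc
C/II-1 ? I-1×I-2: CC|Cc|cc
C/II-2 un ·: CC|Cc
C/III-1 un II-1×II-2: CC|Cc
C/III-2 un II-1×II-2: CC|Cc
⇒ C over [I-1,I-2,II-1,II-2,III-1,III-2]: 46 consistent
E/I-1 un ·: Ee
E/I-2 ? ·: Ee|ee
E/II-1 aff I-1×I-2: ee
E/II-2 un ·: Ee
E/III-1 aff II-1×II-2: ee
E/III-2 un II-1×II-2: Ee
⇒ E over [I-1,I-2,II-1,II-2,III-1,III-2]: 2 consistent

III-2 ∈ {CC Ee, Cc Ee}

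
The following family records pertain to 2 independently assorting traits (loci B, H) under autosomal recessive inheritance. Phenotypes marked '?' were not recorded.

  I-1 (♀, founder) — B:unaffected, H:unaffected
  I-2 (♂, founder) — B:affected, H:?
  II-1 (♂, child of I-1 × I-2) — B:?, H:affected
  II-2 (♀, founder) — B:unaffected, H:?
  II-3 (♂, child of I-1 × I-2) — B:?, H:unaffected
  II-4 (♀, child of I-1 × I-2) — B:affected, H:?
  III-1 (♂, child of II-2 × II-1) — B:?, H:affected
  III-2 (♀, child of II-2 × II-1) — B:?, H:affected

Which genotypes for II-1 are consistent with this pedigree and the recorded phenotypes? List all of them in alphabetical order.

II-1 ∈ {Bb hh, bb hh}

B/I-1 un ·: Bb
B/I-2 aff ·: bb
B/II-1 ? I-1×I-2: Bb|bb
B/II-2 un ·: BB|Bb
B/II-3 ? I-1×I-2: Bb|bb
B/II-4 aff I-1×I-2: bb
B/III-1 ? II-2×II-1: BB|Bb|bb
B/III-2 ? II-2×II-1: BB|Bb|bb
⇒ B over [I-1,I-2,II-1,II-2,II-3,II-4,III-1,III-2]: 36 consistent
H/I-1 un ·: Hh
H/I-2 ? ·: Hh|hh
H/II-1 aff I-1×I-2: hh
H/II-2 ? ·: Hh|hh
H/II-3 un I-1×I-2: HH|Hh
H/II-4 ? I-1×I-2: HH|Hh|hh
H/III-1 aff II-2×II-1: hh
H/III-2 aff II-2×II-1: hh
⇒ H over [I-1,I-2,II-1,II-2,II-3,II-4,III-1,III-2]: 16 consistent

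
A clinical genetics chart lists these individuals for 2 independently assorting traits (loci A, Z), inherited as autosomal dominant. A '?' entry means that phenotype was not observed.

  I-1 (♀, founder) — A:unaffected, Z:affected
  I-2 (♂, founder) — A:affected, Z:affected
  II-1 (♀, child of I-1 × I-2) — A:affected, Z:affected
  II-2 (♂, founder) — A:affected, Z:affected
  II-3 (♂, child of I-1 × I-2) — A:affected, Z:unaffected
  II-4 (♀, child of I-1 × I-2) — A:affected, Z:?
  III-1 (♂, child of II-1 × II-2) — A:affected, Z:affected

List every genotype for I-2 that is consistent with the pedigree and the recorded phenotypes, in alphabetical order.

I-2 ∈ {AA Zz, Aa Zz}

A/I-1 un ·: aa
A/I-2 aff ·: Aa|AA
A/II-1 aff I-1×I-2: Aa
A/II-2 aff ·: Aa|AA
A/II-3 aff I-1×I-2: Aa
A/II-4 aff I-1×I-2: Aa
A/III-1 aff II-1×II-2: Aa|AA
⇒ A over [I-1,I-2,II-1,II-2,II-3,II-4,III-1]: 8 consistent
Z/I-1 aff ·: Zz
Z/I-2 aff ·: Zz
Z/II-1 aff I-1×I-2: Zz|ZZ
Z/II-2 aff ·: Zz|ZZ
Z/II-3 un I-1×I-2: zz
Z/II-4 ? I-1×I-2: zz|Zz|ZZ
Z/III-1 aff II-1×II-2: Zz|ZZ
⇒ Z over [I-1,I-2,II-1,II-2,II-3,II-4,III-1]: 21 consistent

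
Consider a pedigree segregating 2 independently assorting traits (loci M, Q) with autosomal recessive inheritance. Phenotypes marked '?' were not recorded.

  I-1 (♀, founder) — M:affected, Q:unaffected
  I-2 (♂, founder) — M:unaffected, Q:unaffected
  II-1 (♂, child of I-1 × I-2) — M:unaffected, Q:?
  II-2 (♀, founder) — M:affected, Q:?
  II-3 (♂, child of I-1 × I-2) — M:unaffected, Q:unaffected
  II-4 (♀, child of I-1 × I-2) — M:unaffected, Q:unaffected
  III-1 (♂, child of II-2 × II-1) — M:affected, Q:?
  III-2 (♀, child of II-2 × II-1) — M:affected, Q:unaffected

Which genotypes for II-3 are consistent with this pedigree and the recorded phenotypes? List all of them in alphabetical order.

M/I-1 aff ·: mm
M/I-2 un ·: MM|Mm
M/II-1 un I-1×I-2: Mm
M/II-2 aff ·: mm
M/II-3 un I-1×I-2: Mm
M/II-4 un I-1×I-2: Mm
M/III-1 aff II-2×II-1: mm
M/III-2 aff II-2×II-1: mm
⇒ M over [I-1,I-2,II-1,II-2,II-3,II-4,III-1,III-2]: 2 consistent
Q/I-1 un ·: QQ|Qq
Q/I-2 un ·: QQ|Qq
Q/II-1 ? I-1×I-2: QQ|Qq|qq
Q/II-2 ? ·: QQ|Qq|qq
Q/II-3 un I-1×I-2: QQ|Qq
Q/II-4 un I-1×I-2: QQ|Qq
Q/III-1 ? II-2×II-1: QQ|Qq|qq
Q/III-2 un II-2×II-1: QQ|Qq
⇒ Q over [I-1,I-2,II-1,II-2,II-3,II-4,III-1,III-2]: 234 consistent

II-3 ∈ {Mm QQ, Mm Qq}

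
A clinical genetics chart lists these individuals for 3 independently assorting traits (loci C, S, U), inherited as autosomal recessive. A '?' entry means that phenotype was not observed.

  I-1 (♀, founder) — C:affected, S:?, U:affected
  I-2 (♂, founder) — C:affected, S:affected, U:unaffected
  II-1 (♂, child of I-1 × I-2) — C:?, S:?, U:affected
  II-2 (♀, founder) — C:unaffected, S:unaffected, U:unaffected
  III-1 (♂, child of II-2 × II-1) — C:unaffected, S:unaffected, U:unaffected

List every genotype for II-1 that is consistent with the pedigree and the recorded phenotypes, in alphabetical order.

II-1 ∈ {cc Ss uu, cc ss uu}

C/I-1 aff ·: cc
C/I-2 aff ·: cc
C/II-1 ? I-1×I-2: cc
C/II-2 un ·: CC|Cc
C/III-1 un II-2×II-1: Cc
⇒ C over [I-1,I-2,II-1,II-2,III-1]: 2 consistent
S/I-1 ? ·: SS|Ss|ss
S/I-2 aff ·: ss
S/II-1 ? I-1×I-2: Ss|ss
S/II-2 un ·: SS|Ss
S/III-1 un II-2×II-1: SS|Ss
⇒ S over [I-1,I-2,II-1,II-2,III-1]: 12 consistent
U/I-1 aff ·: uu
U/I-2 un ·: Uu
U/II-1 aff I-1×I-2: uu
U/II-2 un ·: UU|Uu
U/III-1 un II-2×II-1: Uu
⇒ U over [I-1,I-2,II-1,II-2,III-1]: 2 consistent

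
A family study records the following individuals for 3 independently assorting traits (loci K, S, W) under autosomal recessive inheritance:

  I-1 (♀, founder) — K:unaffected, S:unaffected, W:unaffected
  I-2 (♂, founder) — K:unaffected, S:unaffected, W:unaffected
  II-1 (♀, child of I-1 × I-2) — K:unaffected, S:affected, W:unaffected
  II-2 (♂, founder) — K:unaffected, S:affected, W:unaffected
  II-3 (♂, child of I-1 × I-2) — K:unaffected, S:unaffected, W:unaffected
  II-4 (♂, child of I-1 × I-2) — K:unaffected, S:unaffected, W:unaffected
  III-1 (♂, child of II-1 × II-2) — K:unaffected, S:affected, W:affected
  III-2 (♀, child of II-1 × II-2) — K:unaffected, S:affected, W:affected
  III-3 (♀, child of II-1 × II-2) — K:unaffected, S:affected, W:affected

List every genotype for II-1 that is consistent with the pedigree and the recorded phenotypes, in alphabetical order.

K/I-1 un ·: KK|Kk
K/I-2 un ·: KK|Kk
K/II-1 un I-1×I-2: KK|Kk
K/II-2 un ·: KK|Kk
K/II-3 un I-1×I-2: KK|Kk
K/II-4 un I-1×I-2: KK|Kk
K/III-1 un II-1×II-2: KK|Kk
K/III-2 un II-1×II-2: KK|Kk
K/III-3 un II-1×II-2: KK|Kk
⇒ K over [I-1,I-2,II-1,II-2,II-3,II-4,III-1,III-2,III-3]: 309 consistent
S/I-1 un ·: Ss
S/I-2 un ·: Ss
S/II-1 aff I-1×I-2: ss
S/II-2 aff ·: ss
S/II-3 un I-1×I-2: SS|Ss
S/II-4 un I-1×I-2: SS|Ss
S/III-1 aff II-1×II-2: ss
S/III-2 aff II-1×II-2: ss
S/III-3 aff II-1×II-2: ss
⇒ S over [I-1,I-2,II-1,II-2,II-3,II-4,III-1,III-2,III-3]: 4 consistent
W/I-1 un ·: WW|Ww
W/I-2 un ·: WW|Ww
W/II-1 un I-1×I-2: Ww
W/II-2 un ·: Ww
W/II-3 un I-1×I-2: WW|Ww
W/II-4 un I-1×I-2: WW|Ww
W/III-1 aff II-1×II-2: ww
W/III-2 aff II-1×II-2: ww
W/III-3 aff II-1×II-2: ww
⇒ W over [I-1,I-2,II-1,II-2,II-3,II-4,III-1,III-2,III-3]: 12 consistent

II-1 ∈ {KK ss Ww, Kk ss Ww}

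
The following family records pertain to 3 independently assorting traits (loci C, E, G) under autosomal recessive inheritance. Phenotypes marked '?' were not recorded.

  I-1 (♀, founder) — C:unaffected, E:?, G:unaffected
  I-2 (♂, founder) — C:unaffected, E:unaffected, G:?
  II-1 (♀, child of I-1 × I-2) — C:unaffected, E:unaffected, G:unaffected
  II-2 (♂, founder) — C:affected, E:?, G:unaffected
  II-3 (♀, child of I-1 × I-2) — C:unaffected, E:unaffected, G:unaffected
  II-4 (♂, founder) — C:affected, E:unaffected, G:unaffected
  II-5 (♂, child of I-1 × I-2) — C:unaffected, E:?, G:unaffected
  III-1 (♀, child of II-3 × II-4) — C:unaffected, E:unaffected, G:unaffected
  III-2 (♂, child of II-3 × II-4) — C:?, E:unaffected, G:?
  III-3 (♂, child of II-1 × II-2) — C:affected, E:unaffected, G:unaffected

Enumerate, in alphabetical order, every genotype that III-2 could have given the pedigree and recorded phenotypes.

III-2 ∈ {Cc EE GG, Cc EE Gg, Cc EE gg, Cc Ee GG, Cc Ee Gg, Cc Ee gg, cc EE GG, cc EE Gg, cc EE gg, cc Ee GG, cc Ee Gg, cc Ee gg}

C/I-1 un ·: CC|Cc
C/I-2 un ·: CC|Cc
C/II-1 un I-1×I-2: Cc
C/II-2 aff ·: cc
C/II-3 un I-1×I-2: CC|Cc
C/II-4 aff ·: cc
C/II-5 un I-1×I-2: CC|Cc
C/III-1 un II-3×II-4: Cc
C/III-2 ? II-3×II-4: Cc|cc
C/III-3 aff II-1×II-2: cc
⇒ C over [I-1,I-2,II-1,II-2,II-3,II-4,II-5,III-1,III-2,III-3]: 18 consistent
E/I-1 ? ·: EE|Ee|ee
E/I-2 un ·: EE|Ee
E/II-1 un I-1×I-2: EE|Ee
E/II-2 ? ·: EE|Ee|ee
E/II-3 un I-1×I-2: EE|Ee
E/II-4 un ·: EE|Ee
E/II-5 ? I-1×I-2: EE|Ee|ee
E/III-1 un II-3×II-4: EE|Ee
E/III-2 un II-3×II-4: EE|Ee
E/III-3 un II-1×II-2: EE|Ee
⇒ E over [I-1,I-2,II-1,II-2,II-3,II-4,II-5,III-1,III-2,III-3]: 959 consistent
G/I-1 un ·: GG|Gg
G/I-2 ? ·: GG|Gg|gg
G/II-1 un I-1×I-2: GG|Gg
G/II-2 un ·: GG|Gg
G/II-3 un I-1×I-2: GG|Gg
G/II-4 un ·: GG|Gg
G/II-5 un I-1×I-2: GG|Gg
G/III-1 un II-3×II-4: GG|Gg
G/III-2 ? II-3×II-4: GG|Gg|gg
G/III-3 un II-1×II-2: GG|Gg
⇒ G over [I-1,I-2,II-1,II-2,II-3,II-4,II-5,III-1,III-2,III-3]: 725 consistent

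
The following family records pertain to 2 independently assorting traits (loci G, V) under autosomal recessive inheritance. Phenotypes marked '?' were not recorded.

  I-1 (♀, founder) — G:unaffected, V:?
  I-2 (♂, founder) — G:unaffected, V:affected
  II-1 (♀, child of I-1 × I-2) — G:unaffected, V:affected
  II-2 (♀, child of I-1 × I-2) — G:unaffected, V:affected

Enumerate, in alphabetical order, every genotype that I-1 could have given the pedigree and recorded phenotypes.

I-1 ∈ {GG Vv, GG vv, Gg Vv, Gg vv}

G/I-1 un ·: GG|Gg
G/I-2 un ·: GG|Gg
G/II-1 un I-1×I-2: GG|Gg
G/II-2 un I-1×I-2: GG|Gg
⇒ G over [I-1,I-2,II-1,II-2]: 13 consistent
V/I-1 ? ·: Vv|vv
V/I-2 aff ·: vv
V/II-1 aff I-1×I-2: vv
V/II-2 aff I-1×I-2: vv
⇒ V over [I-1,I-2,II-1,II-2]: 2 consistent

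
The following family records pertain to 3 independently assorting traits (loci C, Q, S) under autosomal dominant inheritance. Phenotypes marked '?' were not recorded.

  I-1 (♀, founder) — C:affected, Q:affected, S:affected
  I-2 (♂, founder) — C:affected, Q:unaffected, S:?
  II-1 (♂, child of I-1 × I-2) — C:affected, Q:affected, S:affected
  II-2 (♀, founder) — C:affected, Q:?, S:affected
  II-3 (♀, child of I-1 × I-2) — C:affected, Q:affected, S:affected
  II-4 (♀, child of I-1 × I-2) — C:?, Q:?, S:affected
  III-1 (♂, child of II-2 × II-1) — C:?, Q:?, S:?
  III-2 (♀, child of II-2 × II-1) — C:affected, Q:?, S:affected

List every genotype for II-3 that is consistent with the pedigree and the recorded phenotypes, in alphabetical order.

II-3 ∈ {CC Qq SS, CC Qq Ss, Cc Qq SS, Cc Qq Ss}

C/I-1 aff ·: Cc|CC
C/I-2 aff ·: Cc|CC
C/II-1 aff I-1×I-2: Cc|CC
C/II-2 aff ·: Cc|CC
C/II-3 aff I-1×I-2: Cc|CC
C/II-4 ? I-1×I-2: cc|Cc|CC
C/III-1 ? II-2×II-1: cc|Cc|CC
C/III-2 aff II-2×II-1: Cc|CC
⇒ C over [I-1,I-2,II-1,II-2,II-3,II-4,III-1,III-2]: 215 consistent
Q/I-1 aff ·: Qq|QQ
Q/I-2 un ·: qq
Q/II-1 aff I-1×I-2: Qq
Q/II-2 ? ·: qq|Qq|QQ
Q/II-3 aff I-1×I-2: Qq
Q/II-4 ? I-1×I-2: qq|Qq
Q/III-1 ? II-2×II-1: qq|Qq|QQ
Q/III-2 ? II-2×II-1: qq|Qq|QQ
⇒ Q over [I-1,I-2,II-1,II-2,II-3,II-4,III-1,III-2]: 51 consistent
S/I-1 aff ·: Ss|SS
S/I-2 ? ·: ss|Ss|SS
S/II-1 aff I-1×I-2: Ss|SS
S/II-2 aff ·: Ss|SS
S/II-3 aff I-1×I-2: Ss|SS
S/II-4 aff I-1×I-2: Ss|SS
S/III-1 ? II-2×II-1: ss|Ss|SS
S/III-2 aff II-2×II-1: Ss|SS
⇒ S over [I-1,I-2,II-1,II-2,II-3,II-4,III-1,III-2]: 205 consistent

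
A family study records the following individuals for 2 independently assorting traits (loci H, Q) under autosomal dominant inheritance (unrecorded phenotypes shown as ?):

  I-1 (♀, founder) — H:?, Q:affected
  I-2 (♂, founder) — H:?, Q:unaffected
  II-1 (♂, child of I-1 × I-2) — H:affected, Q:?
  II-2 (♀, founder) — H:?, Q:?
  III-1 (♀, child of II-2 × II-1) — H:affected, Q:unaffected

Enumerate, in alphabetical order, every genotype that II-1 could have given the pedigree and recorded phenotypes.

H/I-1 ? ·: hh|Hh|HH
H/I-2 ? ·: hh|Hh|HH
H/II-1 aff I-1×I-2: Hh|HH
H/II-2 ? ·: hh|Hh|HH
H/III-1 aff II-2×II-1: Hh|HH
⇒ H over [I-1,I-2,II-1,II-2,III-1]: 51 consistent
Q/I-1 aff ·: Qq|QQ
Q/I-2 un ·: qq
Q/II-1 ? I-1×I-2: qq|Qq
Q/II-2 ? ·: qq|Qq
Q/III-1 un II-2×II-1: qq
⇒ Q over [I-1,I-2,II-1,II-2,III-1]: 6 consistent

II-1 ∈ {HH Qq, HH qq, Hh Qq, Hh qq}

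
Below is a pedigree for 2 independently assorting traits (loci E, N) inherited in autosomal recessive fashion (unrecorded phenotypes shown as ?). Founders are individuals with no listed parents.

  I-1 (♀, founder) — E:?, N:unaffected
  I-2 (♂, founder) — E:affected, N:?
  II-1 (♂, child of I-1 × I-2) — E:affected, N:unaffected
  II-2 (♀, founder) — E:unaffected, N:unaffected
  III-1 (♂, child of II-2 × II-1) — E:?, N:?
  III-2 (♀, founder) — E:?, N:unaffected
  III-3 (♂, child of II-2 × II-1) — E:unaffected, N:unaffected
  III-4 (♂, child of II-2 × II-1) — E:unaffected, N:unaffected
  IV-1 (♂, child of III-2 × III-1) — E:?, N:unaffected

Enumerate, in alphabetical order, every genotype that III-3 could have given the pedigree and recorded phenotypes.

E/I-1 ? ·: Ee|ee
E/I-2 aff ·: ee
E/II-1 aff I-1×I-2: ee
E/II-2 un ·: EE|Ee
E/III-1 ? II-2×II-1: Ee|ee
E/III-2 ? ·: EE|Ee|ee
E/III-3 un II-2×II-1: Ee
E/III-4 un II-2×II-1: Ee
E/IV-1 ? III-2×III-1: EE|Ee|ee
⇒ E over [I-1,I-2,II-1,II-2,III-1,III-2,III-3,III-4,IV-1]: 36 consistent
N/I-1 un ·: NN|Nn
N/I-2 ? ·: NN|Nn|nn
N/II-1 un I-1×I-2: NN|Nn
N/II-2 un ·: NN|Nn
N/III-1 ? II-2×II-1: NN|Nn|nn
N/III-2 un ·: NN|Nn
N/III-3 un II-2×II-1: NN|Nn
N/III-4 un II-2×II-1: NN|Nn
N/IV-1 un III-2×III-1: NN|Nn
⇒ N over [I-1,I-2,II-1,II-2,III-1,III-2,III-3,III-4,IV-1]: 444 consistent

III-3 ∈ {Ee NN, Ee Nn}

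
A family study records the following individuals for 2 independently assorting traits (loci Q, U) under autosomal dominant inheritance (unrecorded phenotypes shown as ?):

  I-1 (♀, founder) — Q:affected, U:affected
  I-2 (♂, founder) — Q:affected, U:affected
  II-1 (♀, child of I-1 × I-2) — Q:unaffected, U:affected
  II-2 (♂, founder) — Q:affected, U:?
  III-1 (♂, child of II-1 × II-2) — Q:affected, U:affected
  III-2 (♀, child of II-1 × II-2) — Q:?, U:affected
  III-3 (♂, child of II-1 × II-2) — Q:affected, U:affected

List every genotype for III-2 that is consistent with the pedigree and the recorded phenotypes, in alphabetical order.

Q/I-1 aff ·: Qq
Q/I-2 aff ·: Qq
Q/II-1 un I-1×I-2: qq
Q/II-2 aff ·: Qq|QQ
Q/III-1 aff II-1×II-2: Qq
Q/III-2 ? II-1×II-2: qq|Qq
Q/III-3 aff II-1×II-2: Qq
⇒ Q over [I-1,I-2,II-1,II-2,III-1,III-2,III-3]: 3 consistent
U/I-1 aff ·: Uu|UU
U/I-2 aff ·: Uu|UU
U/II-1 aff I-1×I-2: Uu|UU
U/II-2 ? ·: uu|Uu|UU
U/III-1 aff II-1×II-2: Uu|UU
U/III-2 aff II-1×II-2: Uu|UU
U/III-3 aff II-1×II-2: Uu|UU
⇒ U over [I-1,I-2,II-1,II-2,III-1,III-2,III-3]: 91 consistent

III-2 ∈ {Qq UU, Qq Uu, qq UU, qq Uu}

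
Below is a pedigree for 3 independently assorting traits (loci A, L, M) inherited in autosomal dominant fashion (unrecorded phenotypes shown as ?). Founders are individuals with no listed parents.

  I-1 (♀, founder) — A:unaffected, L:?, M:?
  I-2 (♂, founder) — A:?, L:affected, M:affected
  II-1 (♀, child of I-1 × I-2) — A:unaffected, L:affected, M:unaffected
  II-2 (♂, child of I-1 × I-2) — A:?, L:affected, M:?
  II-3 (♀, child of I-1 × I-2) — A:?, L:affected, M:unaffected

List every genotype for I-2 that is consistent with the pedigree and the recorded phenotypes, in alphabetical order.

I-2 ∈ {Aa LL Mm, Aa Ll Mm, aa LL Mm, aa Ll Mm}

A/I-1 un ·: aa
A/I-2 ? ·: aa|Aa
A/II-1 un I-1×I-2: aa
A/II-2 ? I-1×I-2: aa|Aa
A/II-3 ? I-1×I-2: aa|Aa
⇒ A over [I-1,I-2,II-1,II-2,II-3]: 5 consistent
L/I-1 ? ·: ll|Ll|LL
L/I-2 aff ·: Ll|LL
L/II-1 aff I-1×I-2: Ll|LL
L/II-2 aff I-1×I-2: Ll|LL
L/II-3 aff I-1×I-2: Ll|LL
⇒ L over [I-1,I-2,II-1,II-2,II-3]: 27 consistent
M/I-1 ? ·: mm|Mm
M/I-2 aff ·: Mm
M/II-1 un I-1×I-2: mm
M/II-2 ? I-1×I-2: mm|Mm|MM
M/II-3 un I-1×I-2: mm
⇒ M over [I-1,I-2,II-1,II-2,II-3]: 5 consistent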